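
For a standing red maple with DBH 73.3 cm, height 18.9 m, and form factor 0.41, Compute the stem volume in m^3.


Formula: V = pi * (DBH/200)^2 * H * ff
Radius = DBH/200 = 73.3/200 = 0.3665 m
Radius^2 = 0.3665^2 = 0.13432225 m^2
V = pi * 0.13432225 * 18.9 * 0.41
V = 3.27 m^3

3.27


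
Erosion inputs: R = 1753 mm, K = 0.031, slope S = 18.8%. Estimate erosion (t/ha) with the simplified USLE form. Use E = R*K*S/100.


Formula: E = R * K * S / 100  (simplified USLE)
R * K = 1753 * 0.031 = 54.343
E = 54.343 * 18.8 / 100 = 10.22 t/ha

10.22


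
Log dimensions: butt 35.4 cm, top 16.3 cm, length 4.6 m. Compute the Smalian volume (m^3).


Smalian: V = (A1 + A2)/2 * L,  A = pi*(D/200)^2
A1 = pi*(35.4/200)^2 = 0.098423 m^2
A2 = pi*(16.3/200)^2 = 0.020867 m^2
V = (0.098423+0.020867)/2*4.6 = 0.2744 m^3

0.2744


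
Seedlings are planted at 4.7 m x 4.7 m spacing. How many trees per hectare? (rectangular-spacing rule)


Formula: TPH = 10000 m^2/ha / (spacing_x * spacing_y)
Area per tree = 4.7 m * 4.7 m = 22.09 m^2
TPH = 10000 / 22.09 = 453 trees/ha

453


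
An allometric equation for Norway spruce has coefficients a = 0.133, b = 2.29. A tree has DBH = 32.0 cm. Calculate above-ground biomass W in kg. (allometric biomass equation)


Formula: W = a * DBH^b  (allometric power law)
DBH^b = 32.0^2.29 = 2797.6504
W = 0.133 * 2797.6504 = 372.1 kg

372.1


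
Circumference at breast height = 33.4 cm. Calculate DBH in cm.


Formula: DBH = C / pi
DBH = 33.4 / pi
pi = 3.14159...
DBH = 10.6 cm

10.6


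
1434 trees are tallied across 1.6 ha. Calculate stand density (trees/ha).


Formula: Stand Density = N_trees / Area_ha
Density = 1434 trees / 1.6 ha
Density = 896 trees/ha

896


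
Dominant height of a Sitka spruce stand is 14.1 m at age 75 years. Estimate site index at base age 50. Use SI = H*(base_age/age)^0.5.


Formula: SI = H_dom * (base_age / age)^0.5
Age ratio = 50 / 75 = 0.66667
sqrt(age_ratio) = 0.8165
SI = 14.1 * 0.8165 = 11.5 m

11.5


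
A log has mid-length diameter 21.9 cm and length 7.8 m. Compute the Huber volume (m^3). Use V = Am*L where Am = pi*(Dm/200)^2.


Huber: V = Am * L,  Am = pi*(Dm/200)^2
Am = pi*(21.9/200)^2 = 0.037668 m^2
V = 0.037668*7.8 = 0.2938 m^3

0.2938


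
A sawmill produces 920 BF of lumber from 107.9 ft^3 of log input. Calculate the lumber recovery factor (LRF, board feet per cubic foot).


Formula: LRF = Lumber Output (BF) / Log Input (ft^3)
LRF = 920 BF / 107.9 ft^3
LRF = 8.53 BF/ft^3

8.53


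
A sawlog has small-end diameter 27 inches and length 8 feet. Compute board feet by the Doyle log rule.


Doyle: BF = (D - 4)^2 * L / 16
Adjusted diameter = 27 - 4 = 23 in
(D-4)^2 = 23^2 = 529
BF = 529 * 8 / 16 = 265 BF

265


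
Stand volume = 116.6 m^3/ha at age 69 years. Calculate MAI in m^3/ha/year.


Formula: MAI = Total Volume / Stand Age
MAI = 116.6 m^3/ha / 69 years
MAI = 1.69 m^3/ha/year

1.69


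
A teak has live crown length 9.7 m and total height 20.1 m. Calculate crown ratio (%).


Formula: Crown Ratio = (Crown Length / Total Height) * 100
CR = (9.7 m / 20.1 m) * 100
CR = 0.4826 * 100 = 48.3%

48.3


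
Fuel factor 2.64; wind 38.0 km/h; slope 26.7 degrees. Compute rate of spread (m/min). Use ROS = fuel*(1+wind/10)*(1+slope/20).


Formula: ROS = fuel * (1 + wind/10) * (1 + slope/20)
Wind factor = 1 + 38.0/10 = 4.8
Slope factor = 1 + 26.7/20 = 2.335
ROS = 2.64 * 4.8 * 2.335 = 29.59 m/min

29.59


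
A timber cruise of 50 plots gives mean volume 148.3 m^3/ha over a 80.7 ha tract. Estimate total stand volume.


Formula: Total Volume = Mean Volume per ha * Total Area
Total Volume = 148.3 m^3/ha * 80.7 ha
Total Volume = 11968 m^3

11968


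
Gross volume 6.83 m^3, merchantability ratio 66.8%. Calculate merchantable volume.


Formula: MV = V_total * (merchantable_pct / 100)
Merchantable fraction = 66.8% / 100 = 0.668
MV = 6.83 m^3 * 0.668 = 4.562 m^3

4.562


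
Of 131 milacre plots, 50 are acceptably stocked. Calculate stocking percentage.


Formula: Stocking % = stocked plots / total plots * 100
Stocking = 50 / 131 * 100
Stocking = 0.3817 * 100 = 38.2%

38.2


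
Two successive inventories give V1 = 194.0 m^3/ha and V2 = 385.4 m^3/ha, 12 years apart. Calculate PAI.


Formula: PAI = (V_T2 - V_T1) / (T2 - T1)
Volume increment = 385.4 - 194.0 = 191.4 m^3/ha
PAI = 191.4 / 12 = 15.95 m^3/ha/year

15.95


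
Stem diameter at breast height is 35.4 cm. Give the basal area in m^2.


Formula: BA = pi * (DBH/2)^2 / 10000  (cm^2 to m^2)
Radius = DBH/2 = 35.4/2 = 17.7 cm
BA = pi * 17.7^2 / 10000
   = 984.2296 cm^2 / 10000
   = 0.0984 m^2

0.0984


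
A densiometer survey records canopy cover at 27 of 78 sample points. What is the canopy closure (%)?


Formula: Canopy closure = covered points / total points * 100
Closure = 27 / 78 * 100
Closure = 0.3462 * 100 = 34.6%

34.6


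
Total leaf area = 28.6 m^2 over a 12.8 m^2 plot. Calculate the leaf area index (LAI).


Formula: LAI = total leaf area / ground area  (dimensionless)
LAI = 28.6 m^2 / 12.8 m^2
LAI = 2.23

2.23


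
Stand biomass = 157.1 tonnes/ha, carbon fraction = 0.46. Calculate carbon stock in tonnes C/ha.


Formula: Carbon Stock = Biomass * Carbon Fraction
C = 157.1 t/ha * 0.46
C = 72.3 t C/ha

72.3


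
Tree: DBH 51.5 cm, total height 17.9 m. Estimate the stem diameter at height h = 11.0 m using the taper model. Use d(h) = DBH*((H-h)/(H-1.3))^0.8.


Taper: d(h) = DBH * ((H - h) / (H - 1.3))^0.8
Numerator = H - h = 17.9 - 11.0 = 6.9 m
Denominator = H - 1.3 = 17.9 - 1.3 = 16.6 m
Ratio = 6.9 / 16.6 = 0.41566
d = 51.5 * 0.41566^0.8 = 25.5 cm

25.5


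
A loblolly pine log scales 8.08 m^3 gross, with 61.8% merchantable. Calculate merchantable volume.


Formula: MV = V_total * (merchantable_pct / 100)
Merchantable fraction = 61.8% / 100 = 0.618
MV = 8.08 m^3 * 0.618 = 4.993 m^3

4.993


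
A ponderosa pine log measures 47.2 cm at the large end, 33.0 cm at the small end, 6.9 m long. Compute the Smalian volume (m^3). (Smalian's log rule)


Smalian: V = (A1 + A2)/2 * L,  A = pi*(D/200)^2
A1 = pi*(47.2/200)^2 = 0.174974 m^2
A2 = pi*(33.0/200)^2 = 0.08553 m^2
V = (0.174974+0.08553)/2*6.9 = 0.8987 m^3

0.8987


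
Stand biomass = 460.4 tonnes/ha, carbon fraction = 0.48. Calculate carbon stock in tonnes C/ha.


Formula: Carbon Stock = Biomass * Carbon Fraction
C = 460.4 t/ha * 0.48
C = 221.0 t C/ha

221.0


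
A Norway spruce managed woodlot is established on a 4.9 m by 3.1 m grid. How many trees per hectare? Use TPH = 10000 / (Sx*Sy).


Formula: TPH = 10000 m^2/ha / (spacing_x * spacing_y)
Area per tree = 4.9 m * 3.1 m = 15.19 m^2
TPH = 10000 / 15.19 = 658 trees/ha

658


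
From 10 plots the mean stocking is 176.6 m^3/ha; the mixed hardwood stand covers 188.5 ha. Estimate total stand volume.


Formula: Total Volume = Mean Volume per ha * Total Area
Total Volume = 176.6 m^3/ha * 188.5 ha
Total Volume = 33289 m^3

33289


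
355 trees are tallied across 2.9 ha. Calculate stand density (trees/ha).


Formula: Stand Density = N_trees / Area_ha
Density = 355 trees / 2.9 ha
Density = 122 trees/ha

122


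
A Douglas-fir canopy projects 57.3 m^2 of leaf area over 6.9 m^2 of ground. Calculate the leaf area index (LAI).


Formula: LAI = total leaf area / ground area  (dimensionless)
LAI = 57.3 m^2 / 6.9 m^2
LAI = 8.3

8.3


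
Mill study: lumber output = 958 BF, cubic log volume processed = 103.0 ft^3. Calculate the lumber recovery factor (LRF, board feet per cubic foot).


Formula: LRF = Lumber Output (BF) / Log Input (ft^3)
LRF = 958 BF / 103.0 ft^3
LRF = 9.3 BF/ft^3

9.3


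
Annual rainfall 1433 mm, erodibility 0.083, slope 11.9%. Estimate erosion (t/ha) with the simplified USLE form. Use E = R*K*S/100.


Formula: E = R * K * S / 100  (simplified USLE)
R * K = 1433 * 0.083 = 118.939
E = 118.939 * 11.9 / 100 = 14.15 t/ha

14.15


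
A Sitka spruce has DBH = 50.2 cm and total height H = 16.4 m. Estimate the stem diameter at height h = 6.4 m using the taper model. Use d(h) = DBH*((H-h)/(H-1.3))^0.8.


Taper: d(h) = DBH * ((H - h) / (H - 1.3))^0.8
Numerator = H - h = 16.4 - 6.4 = 10.0 m
Denominator = H - 1.3 = 16.4 - 1.3 = 15.1 m
Ratio = 10.0 / 15.1 = 0.66225
d = 50.2 * 0.66225^0.8 = 36.1 cm

36.1


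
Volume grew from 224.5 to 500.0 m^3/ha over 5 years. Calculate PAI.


Formula: PAI = (V_T2 - V_T1) / (T2 - T1)
Volume increment = 500.0 - 224.5 = 275.5 m^3/ha
PAI = 275.5 / 5 = 55.1 m^3/ha/year

55.1


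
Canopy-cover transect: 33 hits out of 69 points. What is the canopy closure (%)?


Formula: Canopy closure = covered points / total points * 100
Closure = 33 / 69 * 100
Closure = 0.4783 * 100 = 47.8%

47.8


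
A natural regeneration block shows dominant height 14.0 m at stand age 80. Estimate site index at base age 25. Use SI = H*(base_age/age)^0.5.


Formula: SI = H_dom * (base_age / age)^0.5
Age ratio = 25 / 80 = 0.3125
sqrt(age_ratio) = 0.55902
SI = 14.0 * 0.55902 = 7.8 m

7.8


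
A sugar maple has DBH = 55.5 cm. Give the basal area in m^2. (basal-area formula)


Formula: BA = pi * (DBH/2)^2 / 10000  (cm^2 to m^2)
Radius = DBH/2 = 55.5/2 = 27.75 cm
BA = pi * 27.75^2 / 10000
   = 2419.2227 cm^2 / 10000
   = 0.2419 m^2

0.2419


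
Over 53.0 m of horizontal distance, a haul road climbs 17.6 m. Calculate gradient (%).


Formula: Gradient = rise / run * 100
Gradient = 17.6 / 53.0 * 100 = 33.2%

33.2


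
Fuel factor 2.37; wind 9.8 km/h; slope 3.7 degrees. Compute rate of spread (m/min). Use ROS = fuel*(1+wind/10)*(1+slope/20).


Formula: ROS = fuel * (1 + wind/10) * (1 + slope/20)
Wind factor = 1 + 9.8/10 = 1.98
Slope factor = 1 + 3.7/20 = 1.185
ROS = 2.37 * 1.98 * 1.185 = 5.56 m/min

5.56


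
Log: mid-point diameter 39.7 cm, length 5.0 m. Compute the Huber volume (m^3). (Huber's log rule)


Huber: V = Am * L,  Am = pi*(Dm/200)^2
Am = pi*(39.7/200)^2 = 0.123786 m^2
V = 0.123786*5.0 = 0.6189 m^3

0.6189


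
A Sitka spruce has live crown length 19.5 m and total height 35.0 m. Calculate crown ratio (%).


Formula: Crown Ratio = (Crown Length / Total Height) * 100
CR = (19.5 m / 35.0 m) * 100
CR = 0.5571 * 100 = 55.7%

55.7


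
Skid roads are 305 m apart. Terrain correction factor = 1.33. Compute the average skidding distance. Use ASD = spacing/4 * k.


Formula: ASD = (spacing / 4) * correction
Uncorrected distance = spacing / 4 = 305 / 4 = 76.25 m
ASD = 76.25 * 1.33 = 101 m

101


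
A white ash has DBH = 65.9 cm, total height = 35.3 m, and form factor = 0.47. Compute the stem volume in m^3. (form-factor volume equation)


Formula: V = pi * (DBH/200)^2 * H * ff
Radius = DBH/200 = 65.9/200 = 0.3295 m
Radius^2 = 0.3295^2 = 0.10857025 m^2
V = pi * 0.10857025 * 35.3 * 0.47
V = 5.659 m^3

5.659


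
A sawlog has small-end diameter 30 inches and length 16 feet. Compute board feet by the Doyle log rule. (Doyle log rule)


Doyle: BF = (D - 4)^2 * L / 16
Adjusted diameter = 30 - 4 = 26 in
(D-4)^2 = 26^2 = 676
BF = 676 * 16 / 16 = 676 BF

676


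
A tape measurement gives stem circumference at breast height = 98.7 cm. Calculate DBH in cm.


Formula: DBH = C / pi
DBH = 98.7 / pi
pi = 3.14159...
DBH = 31.4 cm

31.4


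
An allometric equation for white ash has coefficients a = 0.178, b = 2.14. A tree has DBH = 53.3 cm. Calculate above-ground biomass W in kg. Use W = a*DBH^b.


Formula: W = a * DBH^b  (allometric power law)
DBH^b = 53.3^2.14 = 4956.741
W = 0.178 * 4956.741 = 882.3 kg

882.3


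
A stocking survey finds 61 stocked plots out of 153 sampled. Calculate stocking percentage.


Formula: Stocking % = stocked plots / total plots * 100
Stocking = 61 / 153 * 100
Stocking = 0.3987 * 100 = 39.9%

39.9


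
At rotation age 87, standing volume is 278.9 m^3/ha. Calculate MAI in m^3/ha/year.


Formula: MAI = Total Volume / Stand Age
MAI = 278.9 m^3/ha / 87 years
MAI = 3.21 m^3/ha/year

3.21


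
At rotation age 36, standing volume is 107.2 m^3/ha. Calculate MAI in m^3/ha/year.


Formula: MAI = Total Volume / Stand Age
MAI = 107.2 m^3/ha / 36 years
MAI = 2.98 m^3/ha/year

2.98


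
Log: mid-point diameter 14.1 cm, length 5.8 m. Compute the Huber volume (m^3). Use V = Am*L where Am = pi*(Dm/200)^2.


Huber: V = Am * L,  Am = pi*(Dm/200)^2
Am = pi*(14.1/200)^2 = 0.015615 m^2
V = 0.015615*5.8 = 0.0906 m^3

0.0906


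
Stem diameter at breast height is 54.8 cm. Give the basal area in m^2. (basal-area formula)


Formula: BA = pi * (DBH/2)^2 / 10000  (cm^2 to m^2)
Radius = DBH/2 = 54.8/2 = 27.4 cm
BA = pi * 27.4^2 / 10000
   = 2358.5821 cm^2 / 10000
   = 0.2359 m^2

0.2359


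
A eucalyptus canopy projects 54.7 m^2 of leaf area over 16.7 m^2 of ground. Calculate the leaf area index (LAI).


Formula: LAI = total leaf area / ground area  (dimensionless)
LAI = 54.7 m^2 / 16.7 m^2
LAI = 3.28

3.28


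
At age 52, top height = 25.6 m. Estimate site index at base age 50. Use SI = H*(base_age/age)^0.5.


Formula: SI = H_dom * (base_age / age)^0.5
Age ratio = 50 / 52 = 0.96154
sqrt(age_ratio) = 0.98058
SI = 25.6 * 0.98058 = 25.1 m

25.1


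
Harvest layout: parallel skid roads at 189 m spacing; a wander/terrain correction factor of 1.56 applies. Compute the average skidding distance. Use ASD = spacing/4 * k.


Formula: ASD = (spacing / 4) * correction
Uncorrected distance = spacing / 4 = 189 / 4 = 47.25 m
ASD = 47.25 * 1.56 = 74 m

74


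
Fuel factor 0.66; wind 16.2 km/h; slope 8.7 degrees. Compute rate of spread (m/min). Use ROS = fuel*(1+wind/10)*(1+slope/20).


Formula: ROS = fuel * (1 + wind/10) * (1 + slope/20)
Wind factor = 1 + 16.2/10 = 2.62
Slope factor = 1 + 8.7/20 = 1.435
ROS = 0.66 * 2.62 * 1.435 = 2.48 m/min

2.48


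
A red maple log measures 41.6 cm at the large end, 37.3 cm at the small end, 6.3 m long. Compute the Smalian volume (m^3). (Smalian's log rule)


Smalian: V = (A1 + A2)/2 * L,  A = pi*(D/200)^2
A1 = pi*(41.6/200)^2 = 0.135918 m^2
A2 = pi*(37.3/200)^2 = 0.109272 m^2
V = (0.135918+0.109272)/2*6.3 = 0.7723 m^3

0.7723


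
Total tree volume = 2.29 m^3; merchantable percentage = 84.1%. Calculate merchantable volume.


Formula: MV = V_total * (merchantable_pct / 100)
Merchantable fraction = 84.1% / 100 = 0.841
MV = 2.29 m^3 * 0.841 = 1.926 m^3

1.926


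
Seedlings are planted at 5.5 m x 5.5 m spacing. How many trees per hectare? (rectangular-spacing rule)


Formula: TPH = 10000 m^2/ha / (spacing_x * spacing_y)
Area per tree = 5.5 m * 5.5 m = 30.25 m^2
TPH = 10000 / 30.25 = 331 trees/ha

331


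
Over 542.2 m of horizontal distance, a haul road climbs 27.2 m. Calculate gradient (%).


Formula: Gradient = rise / run * 100
Gradient = 27.2 / 542.2 * 100 = 5.0%

5.0


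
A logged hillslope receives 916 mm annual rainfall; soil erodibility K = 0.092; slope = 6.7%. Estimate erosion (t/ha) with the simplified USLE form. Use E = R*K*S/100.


Formula: E = R * K * S / 100  (simplified USLE)
R * K = 916 * 0.092 = 84.272
E = 84.272 * 6.7 / 100 = 5.65 t/ha

5.65


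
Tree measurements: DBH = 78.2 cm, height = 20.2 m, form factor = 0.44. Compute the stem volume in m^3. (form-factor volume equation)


Formula: V = pi * (DBH/200)^2 * H * ff
Radius = DBH/200 = 78.2/200 = 0.391 m
Radius^2 = 0.391^2 = 0.152881 m^2
V = pi * 0.152881 * 20.2 * 0.44
V = 4.269 m^3

4.269


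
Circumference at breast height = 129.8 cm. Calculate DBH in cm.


Formula: DBH = C / pi
DBH = 129.8 / pi
pi = 3.14159...
DBH = 41.3 cm

41.3


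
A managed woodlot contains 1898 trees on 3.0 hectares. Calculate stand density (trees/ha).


Formula: Stand Density = N_trees / Area_ha
Density = 1898 trees / 3.0 ha
Density = 633 trees/ha

633


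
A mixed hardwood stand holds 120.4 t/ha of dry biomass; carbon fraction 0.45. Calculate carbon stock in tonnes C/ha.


Formula: Carbon Stock = Biomass * Carbon Fraction
C = 120.4 t/ha * 0.45
C = 54.2 t C/ha

54.2


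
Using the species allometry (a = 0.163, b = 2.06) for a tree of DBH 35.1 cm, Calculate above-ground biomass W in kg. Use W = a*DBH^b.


Formula: W = a * DBH^b  (allometric power law)
DBH^b = 35.1^2.06 = 1525.2206
W = 0.163 * 1525.2206 = 248.6 kg

248.6


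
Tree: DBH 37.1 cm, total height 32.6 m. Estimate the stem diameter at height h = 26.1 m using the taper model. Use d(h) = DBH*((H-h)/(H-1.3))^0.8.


Taper: d(h) = DBH * ((H - h) / (H - 1.3))^0.8
Numerator = H - h = 32.6 - 26.1 = 6.5 m
Denominator = H - 1.3 = 32.6 - 1.3 = 31.3 m
Ratio = 6.5 / 31.3 = 0.20767
d = 37.1 * 0.20767^0.8 = 10.6 cm

10.6


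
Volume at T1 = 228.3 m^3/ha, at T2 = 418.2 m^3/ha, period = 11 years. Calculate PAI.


Formula: PAI = (V_T2 - V_T1) / (T2 - T1)
Volume increment = 418.2 - 228.3 = 189.9 m^3/ha
PAI = 189.9 / 11 = 17.26 m^3/ha/year

17.26


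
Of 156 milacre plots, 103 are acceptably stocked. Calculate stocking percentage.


Formula: Stocking % = stocked plots / total plots * 100
Stocking = 103 / 156 * 100
Stocking = 0.6603 * 100 = 66.0%

66.0


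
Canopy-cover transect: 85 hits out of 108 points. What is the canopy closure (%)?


Formula: Canopy closure = covered points / total points * 100
Closure = 85 / 108 * 100
Closure = 0.787 * 100 = 78.7%

78.7


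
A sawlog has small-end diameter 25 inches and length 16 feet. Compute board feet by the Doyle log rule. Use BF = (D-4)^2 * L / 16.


Doyle: BF = (D - 4)^2 * L / 16
Adjusted diameter = 25 - 4 = 21 in
(D-4)^2 = 21^2 = 441
BF = 441 * 16 / 16 = 441 BF

441


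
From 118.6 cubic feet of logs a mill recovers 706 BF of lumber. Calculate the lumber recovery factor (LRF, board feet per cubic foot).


Formula: LRF = Lumber Output (BF) / Log Input (ft^3)
LRF = 706 BF / 118.6 ft^3
LRF = 5.95 BF/ft^3

5.95


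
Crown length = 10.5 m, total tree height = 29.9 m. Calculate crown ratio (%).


Formula: Crown Ratio = (Crown Length / Total Height) * 100
CR = (10.5 m / 29.9 m) * 100
CR = 0.3512 * 100 = 35.1%

35.1


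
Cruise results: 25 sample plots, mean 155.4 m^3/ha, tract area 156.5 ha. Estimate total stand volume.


Formula: Total Volume = Mean Volume per ha * Total Area
Total Volume = 155.4 m^3/ha * 156.5 ha
Total Volume = 24320 m^3

24320


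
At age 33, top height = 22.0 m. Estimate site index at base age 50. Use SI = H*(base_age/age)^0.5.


Formula: SI = H_dom * (base_age / age)^0.5
Age ratio = 50 / 33 = 1.51515
sqrt(age_ratio) = 1.23091
SI = 22.0 * 1.23091 = 27.1 m

27.1


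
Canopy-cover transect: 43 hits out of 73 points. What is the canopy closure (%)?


Formula: Canopy closure = covered points / total points * 100
Closure = 43 / 73 * 100
Closure = 0.589 * 100 = 58.9%

58.9


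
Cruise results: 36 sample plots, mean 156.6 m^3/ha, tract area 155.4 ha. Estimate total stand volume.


Formula: Total Volume = Mean Volume per ha * Total Area
Total Volume = 156.6 m^3/ha * 155.4 ha
Total Volume = 24336 m^3

24336


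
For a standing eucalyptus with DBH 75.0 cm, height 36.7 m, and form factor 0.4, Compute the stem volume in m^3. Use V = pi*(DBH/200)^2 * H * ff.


Formula: V = pi * (DBH/200)^2 * H * ff
Radius = DBH/200 = 75.0/200 = 0.375 m
Radius^2 = 0.375^2 = 0.140625 m^2
V = pi * 0.140625 * 36.7 * 0.4
V = 6.485 m^3

6.485


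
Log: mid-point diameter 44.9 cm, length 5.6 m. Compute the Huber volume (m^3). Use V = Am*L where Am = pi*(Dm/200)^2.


Huber: V = Am * L,  Am = pi*(Dm/200)^2
Am = pi*(44.9/200)^2 = 0.158337 m^2
V = 0.158337*5.6 = 0.8867 m^3

0.8867


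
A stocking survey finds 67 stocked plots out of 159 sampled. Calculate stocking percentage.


Formula: Stocking % = stocked plots / total plots * 100
Stocking = 67 / 159 * 100
Stocking = 0.4214 * 100 = 42.1%

42.1


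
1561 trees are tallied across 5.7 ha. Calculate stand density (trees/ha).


Formula: Stand Density = N_trees / Area_ha
Density = 1561 trees / 5.7 ha
Density = 274 trees/ha

274


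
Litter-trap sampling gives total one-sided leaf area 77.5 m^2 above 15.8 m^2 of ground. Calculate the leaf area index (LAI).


Formula: LAI = total leaf area / ground area  (dimensionless)
LAI = 77.5 m^2 / 15.8 m^2
LAI = 4.91

4.91


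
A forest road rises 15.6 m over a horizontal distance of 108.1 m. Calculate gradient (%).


Formula: Gradient = rise / run * 100
Gradient = 15.6 / 108.1 * 100 = 14.4%

14.4


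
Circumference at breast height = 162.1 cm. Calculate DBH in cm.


Formula: DBH = C / pi
DBH = 162.1 / pi
pi = 3.14159...
DBH = 51.6 cm

51.6


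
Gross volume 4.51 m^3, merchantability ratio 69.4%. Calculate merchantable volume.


Formula: MV = V_total * (merchantable_pct / 100)
Merchantable fraction = 69.4% / 100 = 0.694
MV = 4.51 m^3 * 0.694 = 3.13 m^3

3.13


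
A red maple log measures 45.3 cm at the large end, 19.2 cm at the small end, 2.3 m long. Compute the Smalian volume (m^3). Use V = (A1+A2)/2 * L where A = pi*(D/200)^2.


Smalian: V = (A1 + A2)/2 * L,  A = pi*(D/200)^2
A1 = pi*(45.3/200)^2 = 0.161171 m^2
A2 = pi*(19.2/200)^2 = 0.028953 m^2
V = (0.161171+0.028953)/2*2.3 = 0.2186 m^3

0.2186


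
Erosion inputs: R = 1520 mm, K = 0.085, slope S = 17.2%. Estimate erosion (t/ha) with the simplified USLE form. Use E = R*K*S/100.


Formula: E = R * K * S / 100  (simplified USLE)
R * K = 1520 * 0.085 = 129.2
E = 129.2 * 17.2 / 100 = 22.22 t/ha

22.22


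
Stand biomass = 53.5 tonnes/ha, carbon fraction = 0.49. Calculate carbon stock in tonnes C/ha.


Formula: Carbon Stock = Biomass * Carbon Fraction
C = 53.5 t/ha * 0.49
C = 26.2 t C/ha

26.2


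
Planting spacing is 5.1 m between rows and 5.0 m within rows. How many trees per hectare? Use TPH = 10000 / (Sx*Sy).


Formula: TPH = 10000 m^2/ha / (spacing_x * spacing_y)
Area per tree = 5.1 m * 5.0 m = 25.5 m^2
TPH = 10000 / 25.5 = 392 trees/ha

392


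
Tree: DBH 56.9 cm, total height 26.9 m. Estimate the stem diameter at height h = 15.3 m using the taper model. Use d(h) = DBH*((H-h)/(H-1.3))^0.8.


Taper: d(h) = DBH * ((H - h) / (H - 1.3))^0.8
Numerator = H - h = 26.9 - 15.3 = 11.6 m
Denominator = H - 1.3 = 26.9 - 1.3 = 25.6 m
Ratio = 11.6 / 25.6 = 0.45312
d = 56.9 * 0.45312^0.8 = 30.2 cm

30.2


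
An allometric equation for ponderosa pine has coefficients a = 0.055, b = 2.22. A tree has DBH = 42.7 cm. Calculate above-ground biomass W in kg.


Formula: W = a * DBH^b  (allometric power law)
DBH^b = 42.7^2.22 = 4164.3755
W = 0.055 * 4164.3755 = 229.0 kg

229.0


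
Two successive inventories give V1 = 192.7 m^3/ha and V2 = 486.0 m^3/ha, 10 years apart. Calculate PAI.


Formula: PAI = (V_T2 - V_T1) / (T2 - T1)
Volume increment = 486.0 - 192.7 = 293.3 m^3/ha
PAI = 293.3 / 10 = 29.33 m^3/ha/year

29.33


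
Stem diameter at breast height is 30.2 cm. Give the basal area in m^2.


Formula: BA = pi * (DBH/2)^2 / 10000  (cm^2 to m^2)
Radius = DBH/2 = 30.2/2 = 15.1 cm
BA = pi * 15.1^2 / 10000
   = 716.3145 cm^2 / 10000
   = 0.0716 m^2

0.0716


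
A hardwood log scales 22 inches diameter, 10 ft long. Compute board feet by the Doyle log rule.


Doyle: BF = (D - 4)^2 * L / 16
Adjusted diameter = 22 - 4 = 18 in
(D-4)^2 = 18^2 = 324
BF = 324 * 10 / 16 = 203 BF

203


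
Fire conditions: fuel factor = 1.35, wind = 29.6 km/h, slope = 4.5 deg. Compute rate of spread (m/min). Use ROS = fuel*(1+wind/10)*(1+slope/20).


Formula: ROS = fuel * (1 + wind/10) * (1 + slope/20)
Wind factor = 1 + 29.6/10 = 3.96
Slope factor = 1 + 4.5/20 = 1.225
ROS = 1.35 * 3.96 * 1.225 = 6.55 m/min

6.55


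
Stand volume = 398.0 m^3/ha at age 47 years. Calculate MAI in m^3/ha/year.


Formula: MAI = Total Volume / Stand Age
MAI = 398.0 m^3/ha / 47 years
MAI = 8.47 m^3/ha/year

8.47


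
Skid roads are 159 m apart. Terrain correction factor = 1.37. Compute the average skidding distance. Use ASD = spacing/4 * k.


Formula: ASD = (spacing / 4) * correction
Uncorrected distance = spacing / 4 = 159 / 4 = 39.75 m
ASD = 39.75 * 1.37 = 54 m

54


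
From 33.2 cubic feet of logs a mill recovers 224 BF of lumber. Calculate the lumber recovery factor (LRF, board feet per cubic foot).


Formula: LRF = Lumber Output (BF) / Log Input (ft^3)
LRF = 224 BF / 33.2 ft^3
LRF = 6.75 BF/ft^3

6.75


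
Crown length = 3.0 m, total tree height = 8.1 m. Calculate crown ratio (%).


Formula: Crown Ratio = (Crown Length / Total Height) * 100
CR = (3.0 m / 8.1 m) * 100
CR = 0.3704 * 100 = 37.0%

37.0


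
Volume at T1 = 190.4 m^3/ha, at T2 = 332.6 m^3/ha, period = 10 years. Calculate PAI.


Formula: PAI = (V_T2 - V_T1) / (T2 - T1)
Volume increment = 332.6 - 190.4 = 142.2 m^3/ha
PAI = 142.2 / 10 = 14.22 m^3/ha/year

14.22


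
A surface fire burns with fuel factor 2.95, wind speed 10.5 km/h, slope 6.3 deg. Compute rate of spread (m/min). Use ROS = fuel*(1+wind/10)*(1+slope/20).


Formula: ROS = fuel * (1 + wind/10) * (1 + slope/20)
Wind factor = 1 + 10.5/10 = 2.05
Slope factor = 1 + 6.3/20 = 1.315
ROS = 2.95 * 2.05 * 1.315 = 7.95 m/min

7.95


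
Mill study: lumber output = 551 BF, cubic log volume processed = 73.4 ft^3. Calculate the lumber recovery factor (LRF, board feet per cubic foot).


Formula: LRF = Lumber Output (BF) / Log Input (ft^3)
LRF = 551 BF / 73.4 ft^3
LRF = 7.51 BF/ft^3

7.51


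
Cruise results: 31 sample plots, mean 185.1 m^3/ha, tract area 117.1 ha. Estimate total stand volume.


Formula: Total Volume = Mean Volume per ha * Total Area
Total Volume = 185.1 m^3/ha * 117.1 ha
Total Volume = 21675 m^3

21675


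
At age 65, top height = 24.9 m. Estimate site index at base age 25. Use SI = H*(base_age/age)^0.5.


Formula: SI = H_dom * (base_age / age)^0.5
Age ratio = 25 / 65 = 0.38462
sqrt(age_ratio) = 0.62017
SI = 24.9 * 0.62017 = 15.4 m

15.4


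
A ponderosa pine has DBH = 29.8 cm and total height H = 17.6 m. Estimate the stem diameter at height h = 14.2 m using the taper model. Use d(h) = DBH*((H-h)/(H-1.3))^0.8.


Taper: d(h) = DBH * ((H - h) / (H - 1.3))^0.8
Numerator = H - h = 17.6 - 14.2 = 3.4 m
Denominator = H - 1.3 = 17.6 - 1.3 = 16.3 m
Ratio = 3.4 / 16.3 = 0.20859
d = 29.8 * 0.20859^0.8 = 8.5 cm

8.5


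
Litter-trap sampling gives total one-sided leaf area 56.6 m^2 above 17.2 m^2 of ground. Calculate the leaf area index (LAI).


Formula: LAI = total leaf area / ground area  (dimensionless)
LAI = 56.6 m^2 / 17.2 m^2
LAI = 3.29

3.29


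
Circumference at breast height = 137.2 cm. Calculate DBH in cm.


Formula: DBH = C / pi
DBH = 137.2 / pi
pi = 3.14159...
DBH = 43.7 cm

43.7


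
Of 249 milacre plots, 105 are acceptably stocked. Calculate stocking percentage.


Formula: Stocking % = stocked plots / total plots * 100
Stocking = 105 / 249 * 100
Stocking = 0.4217 * 100 = 42.2%

42.2


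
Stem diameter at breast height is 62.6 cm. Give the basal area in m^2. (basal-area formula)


Formula: BA = pi * (DBH/2)^2 / 10000  (cm^2 to m^2)
Radius = DBH/2 = 62.6/2 = 31.3 cm
BA = pi * 31.3^2 / 10000
   = 3077.7869 cm^2 / 10000
   = 0.3078 m^2

0.3078


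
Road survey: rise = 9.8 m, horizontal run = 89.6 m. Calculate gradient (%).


Formula: Gradient = rise / run * 100
Gradient = 9.8 / 89.6 * 100 = 10.9%

10.9


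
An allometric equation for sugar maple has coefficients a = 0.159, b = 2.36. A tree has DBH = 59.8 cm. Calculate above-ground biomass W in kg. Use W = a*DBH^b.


Formula: W = a * DBH^b  (allometric power law)
DBH^b = 59.8^2.36 = 15596.0563
W = 0.159 * 15596.0563 = 2479.8 kg

2479.8


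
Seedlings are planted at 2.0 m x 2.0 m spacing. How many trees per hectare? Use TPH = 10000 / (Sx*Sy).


Formula: TPH = 10000 m^2/ha / (spacing_x * spacing_y)
Area per tree = 2.0 m * 2.0 m = 4.0 m^2
TPH = 10000 / 4.0 = 2500 trees/ha

2500


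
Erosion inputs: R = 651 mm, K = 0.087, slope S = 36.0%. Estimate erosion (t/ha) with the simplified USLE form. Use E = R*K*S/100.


Formula: E = R * K * S / 100  (simplified USLE)
R * K = 651 * 0.087 = 56.637
E = 56.637 * 36.0 / 100 = 20.39 t/ha

20.39


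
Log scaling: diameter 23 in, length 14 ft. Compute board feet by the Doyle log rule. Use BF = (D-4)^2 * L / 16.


Doyle: BF = (D - 4)^2 * L / 16
Adjusted diameter = 23 - 4 = 19 in
(D-4)^2 = 19^2 = 361
BF = 361 * 14 / 16 = 316 BF

316


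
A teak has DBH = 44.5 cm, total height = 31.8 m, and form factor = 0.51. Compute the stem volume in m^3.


Formula: V = pi * (DBH/200)^2 * H * ff
Radius = DBH/200 = 44.5/200 = 0.2225 m
Radius^2 = 0.2225^2 = 0.04950625 m^2
V = pi * 0.04950625 * 31.8 * 0.51
V = 2.522 m^3

2.522


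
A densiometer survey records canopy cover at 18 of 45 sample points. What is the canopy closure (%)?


Formula: Canopy closure = covered points / total points * 100
Closure = 18 / 45 * 100
Closure = 0.4 * 100 = 40.0%

40.0


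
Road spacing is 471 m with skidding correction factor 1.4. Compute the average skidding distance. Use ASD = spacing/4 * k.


Formula: ASD = (spacing / 4) * correction
Uncorrected distance = spacing / 4 = 471 / 4 = 117.75 m
ASD = 117.75 * 1.4 = 165 m

165


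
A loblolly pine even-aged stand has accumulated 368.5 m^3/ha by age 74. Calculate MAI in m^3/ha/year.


Formula: MAI = Total Volume / Stand Age
MAI = 368.5 m^3/ha / 74 years
MAI = 4.98 m^3/ha/year

4.98


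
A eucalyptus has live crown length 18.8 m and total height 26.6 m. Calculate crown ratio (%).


Formula: Crown Ratio = (Crown Length / Total Height) * 100
CR = (18.8 m / 26.6 m) * 100
CR = 0.7068 * 100 = 70.7%

70.7


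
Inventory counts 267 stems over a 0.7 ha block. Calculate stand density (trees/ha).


Formula: Stand Density = N_trees / Area_ha
Density = 267 trees / 0.7 ha
Density = 381 trees/ha

381


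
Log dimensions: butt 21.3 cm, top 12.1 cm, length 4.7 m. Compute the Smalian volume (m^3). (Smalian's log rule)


Smalian: V = (A1 + A2)/2 * L,  A = pi*(D/200)^2
A1 = pi*(21.3/200)^2 = 0.035633 m^2
A2 = pi*(12.1/200)^2 = 0.011499 m^2
V = (0.035633+0.011499)/2*4.7 = 0.1108 m^3

0.1108


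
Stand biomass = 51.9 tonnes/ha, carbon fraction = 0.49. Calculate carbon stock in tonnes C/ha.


Formula: Carbon Stock = Biomass * Carbon Fraction
C = 51.9 t/ha * 0.49
C = 25.4 t C/ha

25.4


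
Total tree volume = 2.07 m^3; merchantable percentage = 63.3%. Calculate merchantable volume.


Formula: MV = V_total * (merchantable_pct / 100)
Merchantable fraction = 63.3% / 100 = 0.633
MV = 2.07 m^3 * 0.633 = 1.31 m^3

1.31


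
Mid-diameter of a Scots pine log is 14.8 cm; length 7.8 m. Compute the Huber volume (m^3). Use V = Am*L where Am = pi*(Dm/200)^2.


Huber: V = Am * L,  Am = pi*(Dm/200)^2
Am = pi*(14.8/200)^2 = 0.017203 m^2
V = 0.017203*7.8 = 0.1342 m^3

0.1342


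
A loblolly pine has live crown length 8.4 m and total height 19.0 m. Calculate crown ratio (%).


Formula: Crown Ratio = (Crown Length / Total Height) * 100
CR = (8.4 m / 19.0 m) * 100
CR = 0.4421 * 100 = 44.2%

44.2


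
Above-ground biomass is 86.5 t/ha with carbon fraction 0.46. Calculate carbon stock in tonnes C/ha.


Formula: Carbon Stock = Biomass * Carbon Fraction
C = 86.5 t/ha * 0.46
C = 39.8 t C/ha

39.8


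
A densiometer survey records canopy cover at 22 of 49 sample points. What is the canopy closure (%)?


Formula: Canopy closure = covered points / total points * 100
Closure = 22 / 49 * 100
Closure = 0.449 * 100 = 44.9%

44.9


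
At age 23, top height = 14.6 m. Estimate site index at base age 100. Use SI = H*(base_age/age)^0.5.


Formula: SI = H_dom * (base_age / age)^0.5
Age ratio = 100 / 23 = 4.34783
sqrt(age_ratio) = 2.08514
SI = 14.6 * 2.08514 = 30.4 m

30.4


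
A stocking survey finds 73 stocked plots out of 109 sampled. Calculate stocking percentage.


Formula: Stocking % = stocked plots / total plots * 100
Stocking = 73 / 109 * 100
Stocking = 0.6697 * 100 = 67.0%

67.0


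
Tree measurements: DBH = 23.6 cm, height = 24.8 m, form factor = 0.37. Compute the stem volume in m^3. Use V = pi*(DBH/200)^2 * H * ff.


Formula: V = pi * (DBH/200)^2 * H * ff
Radius = DBH/200 = 23.6/200 = 0.118 m
Radius^2 = 0.118^2 = 0.013924 m^2
V = pi * 0.013924 * 24.8 * 0.37
V = 0.401 m^3

0.401


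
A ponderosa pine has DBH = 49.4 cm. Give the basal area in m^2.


Formula: BA = pi * (DBH/2)^2 / 10000  (cm^2 to m^2)
Radius = DBH/2 = 49.4/2 = 24.7 cm
BA = pi * 24.7^2 / 10000
   = 1916.6543 cm^2 / 10000
   = 0.1917 m^2

0.1917


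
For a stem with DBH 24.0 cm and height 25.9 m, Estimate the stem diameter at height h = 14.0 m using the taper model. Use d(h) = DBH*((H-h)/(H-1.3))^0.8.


Taper: d(h) = DBH * ((H - h) / (H - 1.3))^0.8
Numerator = H - h = 25.9 - 14.0 = 11.9 m
Denominator = H - 1.3 = 25.9 - 1.3 = 24.6 m
Ratio = 11.9 / 24.6 = 0.48374
d = 24.0 * 0.48374^0.8 = 13.4 cm

13.4


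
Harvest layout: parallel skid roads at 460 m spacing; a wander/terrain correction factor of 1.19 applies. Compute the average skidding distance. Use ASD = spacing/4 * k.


Formula: ASD = (spacing / 4) * correction
Uncorrected distance = spacing / 4 = 460 / 4 = 115 m
ASD = 115 * 1.19 = 137 m

137


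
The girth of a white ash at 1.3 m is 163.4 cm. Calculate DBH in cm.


Formula: DBH = C / pi
DBH = 163.4 / pi
pi = 3.14159...
DBH = 52.0 cm

52.0


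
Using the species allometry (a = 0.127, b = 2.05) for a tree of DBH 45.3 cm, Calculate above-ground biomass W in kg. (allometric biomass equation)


Formula: W = a * DBH^b  (allometric power law)
DBH^b = 45.3^2.05 = 2483.1406
W = 0.127 * 2483.1406 = 315.4 kg

315.4


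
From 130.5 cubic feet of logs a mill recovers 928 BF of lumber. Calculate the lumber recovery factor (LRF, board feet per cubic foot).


Formula: LRF = Lumber Output (BF) / Log Input (ft^3)
LRF = 928 BF / 130.5 ft^3
LRF = 7.11 BF/ft^3

7.11


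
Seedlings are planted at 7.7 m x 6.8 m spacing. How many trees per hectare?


Formula: TPH = 10000 m^2/ha / (spacing_x * spacing_y)
Area per tree = 7.7 m * 6.8 m = 52.36 m^2
TPH = 10000 / 52.36 = 191 trees/ha

191


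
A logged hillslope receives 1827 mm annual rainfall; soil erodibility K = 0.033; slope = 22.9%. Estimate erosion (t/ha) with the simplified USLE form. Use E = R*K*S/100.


Formula: E = R * K * S / 100  (simplified USLE)
R * K = 1827 * 0.033 = 60.291
E = 60.291 * 22.9 / 100 = 13.81 t/ha

13.81


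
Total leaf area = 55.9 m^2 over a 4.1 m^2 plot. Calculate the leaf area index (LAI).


Formula: LAI = total leaf area / ground area  (dimensionless)
LAI = 55.9 m^2 / 4.1 m^2
LAI = 13.63

13.63


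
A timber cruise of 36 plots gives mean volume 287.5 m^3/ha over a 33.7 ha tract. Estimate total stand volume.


Formula: Total Volume = Mean Volume per ha * Total Area
Total Volume = 287.5 m^3/ha * 33.7 ha
Total Volume = 9689 m^3

9689


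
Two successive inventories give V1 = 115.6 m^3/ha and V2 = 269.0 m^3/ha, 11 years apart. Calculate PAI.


Formula: PAI = (V_T2 - V_T1) / (T2 - T1)
Volume increment = 269.0 - 115.6 = 153.4 m^3/ha
PAI = 153.4 / 11 = 13.95 m^3/ha/year

13.95


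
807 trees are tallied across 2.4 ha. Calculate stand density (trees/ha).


Formula: Stand Density = N_trees / Area_ha
Density = 807 trees / 2.4 ha
Density = 336 trees/ha

336


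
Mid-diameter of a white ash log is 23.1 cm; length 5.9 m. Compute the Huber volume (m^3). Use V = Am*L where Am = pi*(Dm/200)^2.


Huber: V = Am * L,  Am = pi*(Dm/200)^2
Am = pi*(23.1/200)^2 = 0.04191 m^2
V = 0.04191*5.9 = 0.2473 m^3

0.2473


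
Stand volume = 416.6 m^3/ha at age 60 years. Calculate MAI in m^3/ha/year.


Formula: MAI = Total Volume / Stand Age
MAI = 416.6 m^3/ha / 60 years
MAI = 6.94 m^3/ha/year

6.94


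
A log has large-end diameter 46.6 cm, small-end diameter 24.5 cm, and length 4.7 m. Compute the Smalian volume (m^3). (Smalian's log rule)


Smalian: V = (A1 + A2)/2 * L,  A = pi*(D/200)^2
A1 = pi*(46.6/200)^2 = 0.170554 m^2
A2 = pi*(24.5/200)^2 = 0.047144 m^2
V = (0.170554+0.047144)/2*4.7 = 0.5116 m^3

0.5116


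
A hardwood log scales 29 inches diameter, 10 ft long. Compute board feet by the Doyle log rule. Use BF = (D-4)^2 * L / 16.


Doyle: BF = (D - 4)^2 * L / 16
Adjusted diameter = 29 - 4 = 25 in
(D-4)^2 = 25^2 = 625
BF = 625 * 10 / 16 = 391 BF

391


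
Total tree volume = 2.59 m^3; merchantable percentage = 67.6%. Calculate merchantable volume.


Formula: MV = V_total * (merchantable_pct / 100)
Merchantable fraction = 67.6% / 100 = 0.676
MV = 2.59 m^3 * 0.676 = 1.751 m^3

1.751


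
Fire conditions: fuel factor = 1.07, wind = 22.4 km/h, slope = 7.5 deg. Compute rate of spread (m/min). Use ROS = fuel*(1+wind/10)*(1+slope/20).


Formula: ROS = fuel * (1 + wind/10) * (1 + slope/20)
Wind factor = 1 + 22.4/10 = 3.24
Slope factor = 1 + 7.5/20 = 1.375
ROS = 1.07 * 3.24 * 1.375 = 4.77 m/min

4.77


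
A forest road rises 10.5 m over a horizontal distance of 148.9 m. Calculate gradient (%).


Formula: Gradient = rise / run * 100
Gradient = 10.5 / 148.9 * 100 = 7.1%

7.1


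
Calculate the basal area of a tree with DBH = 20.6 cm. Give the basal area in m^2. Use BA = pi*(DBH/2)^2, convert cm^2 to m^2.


Formula: BA = pi * (DBH/2)^2 / 10000  (cm^2 to m^2)
Radius = DBH/2 = 20.6/2 = 10.3 cm
BA = pi * 10.3^2 / 10000
   = 333.2916 cm^2 / 10000
   = 0.0333 m^2

0.0333


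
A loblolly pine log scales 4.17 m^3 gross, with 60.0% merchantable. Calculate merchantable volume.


Formula: MV = V_total * (merchantable_pct / 100)
Merchantable fraction = 60.0% / 100 = 0.6
MV = 4.17 m^3 * 0.6 = 2.502 m^3

2.502


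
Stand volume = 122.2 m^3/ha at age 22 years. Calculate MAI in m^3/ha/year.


Formula: MAI = Total Volume / Stand Age
MAI = 122.2 m^3/ha / 22 years
MAI = 5.55 m^3/ha/year

5.55


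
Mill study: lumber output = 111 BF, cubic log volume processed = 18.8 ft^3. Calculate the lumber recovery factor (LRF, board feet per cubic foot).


Formula: LRF = Lumber Output (BF) / Log Input (ft^3)
LRF = 111 BF / 18.8 ft^3
LRF = 5.9 BF/ft^3

5.9


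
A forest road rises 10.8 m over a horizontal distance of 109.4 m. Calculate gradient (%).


Formula: Gradient = rise / run * 100
Gradient = 10.8 / 109.4 * 100 = 9.9%

9.9


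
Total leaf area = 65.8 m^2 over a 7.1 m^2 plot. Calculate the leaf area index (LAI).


Formula: LAI = total leaf area / ground area  (dimensionless)
LAI = 65.8 m^2 / 7.1 m^2
LAI = 9.27

9.27


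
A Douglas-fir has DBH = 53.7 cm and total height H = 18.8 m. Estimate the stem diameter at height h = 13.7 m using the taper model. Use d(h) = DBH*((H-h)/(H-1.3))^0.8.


Taper: d(h) = DBH * ((H - h) / (H - 1.3))^0.8
Numerator = H - h = 18.8 - 13.7 = 5.1 m
Denominator = H - 1.3 = 18.8 - 1.3 = 17.5 m
Ratio = 5.1 / 17.5 = 0.29143
d = 53.7 * 0.29143^0.8 = 20.0 cm

20.0


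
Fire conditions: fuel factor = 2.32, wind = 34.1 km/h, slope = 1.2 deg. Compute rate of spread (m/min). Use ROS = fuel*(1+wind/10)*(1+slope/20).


Formula: ROS = fuel * (1 + wind/10) * (1 + slope/20)
Wind factor = 1 + 34.1/10 = 4.41
Slope factor = 1 + 1.2/20 = 1.06
ROS = 2.32 * 4.41 * 1.06 = 10.85 m/min

10.85


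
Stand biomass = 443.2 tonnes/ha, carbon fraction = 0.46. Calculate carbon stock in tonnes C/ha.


Formula: Carbon Stock = Biomass * Carbon Fraction
C = 443.2 t/ha * 0.46
C = 203.9 t C/ha

203.9


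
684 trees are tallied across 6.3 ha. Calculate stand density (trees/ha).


Formula: Stand Density = N_trees / Area_ha
Density = 684 trees / 6.3 ha
Density = 109 trees/ha

109


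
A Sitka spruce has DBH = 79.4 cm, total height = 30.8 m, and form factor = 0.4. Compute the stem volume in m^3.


Formula: V = pi * (DBH/200)^2 * H * ff
Radius = DBH/200 = 79.4/200 = 0.397 m
Radius^2 = 0.397^2 = 0.157609 m^2
V = pi * 0.157609 * 30.8 * 0.4
V = 6.1 m^3

6.1


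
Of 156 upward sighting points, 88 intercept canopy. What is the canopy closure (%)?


Formula: Canopy closure = covered points / total points * 100
Closure = 88 / 156 * 100
Closure = 0.5641 * 100 = 56.4%

56.4


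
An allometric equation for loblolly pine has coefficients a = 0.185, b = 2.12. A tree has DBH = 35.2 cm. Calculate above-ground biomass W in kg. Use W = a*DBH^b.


Formula: W = a * DBH^b  (allometric power law)
DBH^b = 35.2^2.12 = 1899.6362
W = 0.185 * 1899.6362 = 351.4 kg

351.4
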